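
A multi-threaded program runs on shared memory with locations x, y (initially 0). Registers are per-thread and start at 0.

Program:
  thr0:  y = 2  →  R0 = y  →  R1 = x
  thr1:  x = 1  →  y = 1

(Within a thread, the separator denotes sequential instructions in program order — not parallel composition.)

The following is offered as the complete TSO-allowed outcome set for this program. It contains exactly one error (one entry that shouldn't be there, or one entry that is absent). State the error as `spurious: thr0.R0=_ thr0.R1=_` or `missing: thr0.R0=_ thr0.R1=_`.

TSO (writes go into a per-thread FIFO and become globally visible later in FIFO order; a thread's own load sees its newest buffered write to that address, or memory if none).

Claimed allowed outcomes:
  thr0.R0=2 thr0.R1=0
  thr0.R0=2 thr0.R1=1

outcome vector order: (thr0.R0,thr0.R1)
TSO (3): 1/1, 2/0, 2/1
TSO∖claimed = {1/1}

missing: thr0.R0=1 thr0.R1=1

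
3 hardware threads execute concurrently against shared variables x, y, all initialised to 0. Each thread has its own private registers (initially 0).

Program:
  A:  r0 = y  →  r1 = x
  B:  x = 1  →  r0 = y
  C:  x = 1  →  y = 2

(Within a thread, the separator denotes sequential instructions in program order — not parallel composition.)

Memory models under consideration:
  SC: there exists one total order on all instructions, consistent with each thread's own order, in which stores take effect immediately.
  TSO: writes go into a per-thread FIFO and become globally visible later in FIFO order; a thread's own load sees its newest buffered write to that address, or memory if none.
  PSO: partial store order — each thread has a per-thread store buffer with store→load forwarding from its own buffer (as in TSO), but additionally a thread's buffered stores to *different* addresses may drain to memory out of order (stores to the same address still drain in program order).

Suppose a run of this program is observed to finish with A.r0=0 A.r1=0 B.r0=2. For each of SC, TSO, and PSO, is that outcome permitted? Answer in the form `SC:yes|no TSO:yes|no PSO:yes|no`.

outcome vector order: (A.r0,A.r1,B.r0)
under SC → 0/0/0, 0/0/2, 0/1/0, 0/1/2, 2/1/0, 2/1/2
under TSO → 0/0/0, 0/0/2, 0/1/0, 0/1/2, 2/1/0, 2/1/2
under PSO → 0/0/0, 0/0/2, 0/1/0, 0/1/2, 2/0/0, 2/0/2, 2/1/0, 2/1/2
target 0/0/2 ∈ {SC,TSO,PSO}

SC:yes TSO:yes PSO:yes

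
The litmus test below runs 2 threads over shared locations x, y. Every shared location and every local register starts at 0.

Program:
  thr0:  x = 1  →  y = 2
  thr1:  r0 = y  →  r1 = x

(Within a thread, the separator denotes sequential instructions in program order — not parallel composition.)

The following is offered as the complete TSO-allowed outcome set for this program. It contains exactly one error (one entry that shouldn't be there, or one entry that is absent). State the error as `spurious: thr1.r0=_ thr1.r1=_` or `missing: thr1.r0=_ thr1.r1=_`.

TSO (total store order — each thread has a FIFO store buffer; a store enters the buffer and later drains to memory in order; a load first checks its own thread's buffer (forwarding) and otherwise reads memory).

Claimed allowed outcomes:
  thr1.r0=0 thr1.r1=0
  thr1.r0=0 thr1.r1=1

outcome vector order: (thr1.r0,thr1.r1)
TSO: 3 outcomes — {<0 0>; <0 1>; <2 1>}
TSO∖claimed = {<2 1>}

missing: thr1.r0=2 thr1.r1=1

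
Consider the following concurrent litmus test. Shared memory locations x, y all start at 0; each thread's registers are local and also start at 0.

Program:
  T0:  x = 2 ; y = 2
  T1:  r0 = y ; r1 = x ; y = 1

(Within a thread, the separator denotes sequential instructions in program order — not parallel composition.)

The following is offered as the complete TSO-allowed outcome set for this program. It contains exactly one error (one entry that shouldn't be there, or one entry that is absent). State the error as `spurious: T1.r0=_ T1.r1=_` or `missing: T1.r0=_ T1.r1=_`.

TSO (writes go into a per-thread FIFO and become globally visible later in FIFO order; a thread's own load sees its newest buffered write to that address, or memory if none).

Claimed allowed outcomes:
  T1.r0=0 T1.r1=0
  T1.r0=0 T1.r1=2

outcome vector order: (T1.r0,T1.r1)
TSO: 3 outcomes — {0/0; 0/2; 2/2}
TSO∖claimed = {2/2}

missing: T1.r0=2 T1.r1=2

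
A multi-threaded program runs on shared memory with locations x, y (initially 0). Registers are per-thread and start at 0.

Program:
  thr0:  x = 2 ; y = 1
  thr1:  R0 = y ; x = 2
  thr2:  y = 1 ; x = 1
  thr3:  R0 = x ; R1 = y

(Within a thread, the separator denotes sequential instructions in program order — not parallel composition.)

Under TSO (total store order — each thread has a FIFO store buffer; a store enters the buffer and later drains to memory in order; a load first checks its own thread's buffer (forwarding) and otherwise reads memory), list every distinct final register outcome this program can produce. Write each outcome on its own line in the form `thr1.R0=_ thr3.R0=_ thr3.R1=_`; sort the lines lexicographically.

thr1.R0=0 thr3.R0=0 thr3.R1=0
thr1.R0=0 thr3.R0=0 thr3.R1=1
thr1.R0=0 thr3.R0=1 thr3.R1=1
thr1.R0=0 thr3.R0=2 thr3.R1=0
thr1.R0=0 thr3.R0=2 thr3.R1=1
thr1.R0=1 thr3.R0=0 thr3.R1=0
thr1.R0=1 thr3.R0=0 thr3.R1=1
thr1.R0=1 thr3.R0=1 thr3.R1=1
thr1.R0=1 thr3.R0=2 thr3.R1=0
thr1.R0=1 thr3.R0=2 thr3.R1=1

outcome vector order: (thr1.R0,thr3.R0,thr3.R1)
|TSO outcomes| = 10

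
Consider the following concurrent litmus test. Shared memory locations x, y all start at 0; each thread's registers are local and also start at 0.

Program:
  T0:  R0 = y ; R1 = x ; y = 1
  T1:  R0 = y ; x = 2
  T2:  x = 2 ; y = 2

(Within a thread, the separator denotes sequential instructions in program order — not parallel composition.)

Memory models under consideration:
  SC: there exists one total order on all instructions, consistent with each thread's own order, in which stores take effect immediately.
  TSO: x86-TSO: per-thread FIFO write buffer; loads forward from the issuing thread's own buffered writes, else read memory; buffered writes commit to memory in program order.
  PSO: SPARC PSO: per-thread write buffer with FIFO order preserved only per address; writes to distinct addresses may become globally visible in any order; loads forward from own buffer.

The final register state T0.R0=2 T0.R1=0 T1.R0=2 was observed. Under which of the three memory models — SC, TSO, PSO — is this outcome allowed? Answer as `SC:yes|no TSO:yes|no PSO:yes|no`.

outcome vector order: (T0.R0,T0.R1,T1.R0)
[SC] allowed = {000, 001, 002, 020, 021, 022, 220, 221, 222}
[TSO] allowed = {000, 001, 002, 020, 021, 022, 220, 221, 222}
[PSO] allowed = {000, 001, 002, 020, 021, 022, 200, 201, 202, 220, 221, 222}
target 202 ∈ {PSO}

SC:no TSO:no PSO:yes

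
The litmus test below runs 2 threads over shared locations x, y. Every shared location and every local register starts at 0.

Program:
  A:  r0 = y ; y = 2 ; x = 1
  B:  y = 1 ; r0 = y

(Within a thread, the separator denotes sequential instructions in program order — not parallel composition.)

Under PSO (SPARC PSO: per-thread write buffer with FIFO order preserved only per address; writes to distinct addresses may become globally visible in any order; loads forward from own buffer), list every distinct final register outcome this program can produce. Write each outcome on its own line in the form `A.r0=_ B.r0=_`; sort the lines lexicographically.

outcome vector order: (A.r0,B.r0)
|PSO outcomes| = 4

A.r0=0 B.r0=1
A.r0=0 B.r0=2
A.r0=1 B.r0=1
A.r0=1 B.r0=2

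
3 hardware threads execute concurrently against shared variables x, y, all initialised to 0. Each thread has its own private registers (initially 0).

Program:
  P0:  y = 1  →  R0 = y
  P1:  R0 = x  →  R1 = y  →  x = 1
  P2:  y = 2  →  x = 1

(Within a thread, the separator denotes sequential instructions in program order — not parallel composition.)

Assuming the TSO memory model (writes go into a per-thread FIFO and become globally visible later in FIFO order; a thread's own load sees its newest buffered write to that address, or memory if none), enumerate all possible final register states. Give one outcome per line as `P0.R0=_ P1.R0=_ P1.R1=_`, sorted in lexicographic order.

outcome vector order: (P0.R0,P1.R0,P1.R1)
|TSO outcomes| = 9

P0.R0=1 P1.R0=0 P1.R1=0
P0.R0=1 P1.R0=0 P1.R1=1
P0.R0=1 P1.R0=0 P1.R1=2
P0.R0=1 P1.R0=1 P1.R1=1
P0.R0=1 P1.R0=1 P1.R1=2
P0.R0=2 P1.R0=0 P1.R1=0
P0.R0=2 P1.R0=0 P1.R1=1
P0.R0=2 P1.R0=0 P1.R1=2
P0.R0=2 P1.R0=1 P1.R1=2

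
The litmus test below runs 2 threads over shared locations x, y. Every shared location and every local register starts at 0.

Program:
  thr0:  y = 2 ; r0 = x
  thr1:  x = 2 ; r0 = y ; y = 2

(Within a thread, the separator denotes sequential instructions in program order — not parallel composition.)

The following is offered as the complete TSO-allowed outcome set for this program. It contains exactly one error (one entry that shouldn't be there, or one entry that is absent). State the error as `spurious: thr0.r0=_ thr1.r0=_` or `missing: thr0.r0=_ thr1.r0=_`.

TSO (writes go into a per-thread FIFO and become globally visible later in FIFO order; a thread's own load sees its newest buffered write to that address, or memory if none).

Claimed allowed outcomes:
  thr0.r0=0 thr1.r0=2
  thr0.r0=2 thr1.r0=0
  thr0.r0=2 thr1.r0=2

missing: thr0.r0=0 thr1.r0=0

outcome vector order: (thr0.r0,thr1.r0)
under TSO → <0 0>; <0 2>; <2 0>; <2 2>
TSO∖claimed = {<0 0>}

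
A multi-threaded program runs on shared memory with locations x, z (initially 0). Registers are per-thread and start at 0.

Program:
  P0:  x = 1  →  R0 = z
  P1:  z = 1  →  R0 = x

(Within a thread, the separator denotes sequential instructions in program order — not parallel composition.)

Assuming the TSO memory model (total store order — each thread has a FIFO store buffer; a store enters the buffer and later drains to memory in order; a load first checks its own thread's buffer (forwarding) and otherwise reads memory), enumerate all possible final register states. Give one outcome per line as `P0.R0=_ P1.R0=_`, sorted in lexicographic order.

P0.R0=0 P1.R0=0
P0.R0=0 P1.R0=1
P0.R0=1 P1.R0=0
P0.R0=1 P1.R0=1

outcome vector order: (P0.R0,P1.R0)
|TSO outcomes| = 4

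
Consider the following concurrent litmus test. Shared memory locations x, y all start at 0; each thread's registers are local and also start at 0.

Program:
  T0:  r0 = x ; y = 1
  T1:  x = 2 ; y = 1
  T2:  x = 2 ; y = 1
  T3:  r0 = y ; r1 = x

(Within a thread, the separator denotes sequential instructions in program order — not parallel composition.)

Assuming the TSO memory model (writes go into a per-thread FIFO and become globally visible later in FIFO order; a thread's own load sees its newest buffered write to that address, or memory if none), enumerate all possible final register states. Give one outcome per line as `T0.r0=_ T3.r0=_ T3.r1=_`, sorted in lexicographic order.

outcome vector order: (T0.r0,T3.r0,T3.r1)
|TSO outcomes| = 7

T0.r0=0 T3.r0=0 T3.r1=0
T0.r0=0 T3.r0=0 T3.r1=2
T0.r0=0 T3.r0=1 T3.r1=0
T0.r0=0 T3.r0=1 T3.r1=2
T0.r0=2 T3.r0=0 T3.r1=0
T0.r0=2 T3.r0=0 T3.r1=2
T0.r0=2 T3.r0=1 T3.r1=2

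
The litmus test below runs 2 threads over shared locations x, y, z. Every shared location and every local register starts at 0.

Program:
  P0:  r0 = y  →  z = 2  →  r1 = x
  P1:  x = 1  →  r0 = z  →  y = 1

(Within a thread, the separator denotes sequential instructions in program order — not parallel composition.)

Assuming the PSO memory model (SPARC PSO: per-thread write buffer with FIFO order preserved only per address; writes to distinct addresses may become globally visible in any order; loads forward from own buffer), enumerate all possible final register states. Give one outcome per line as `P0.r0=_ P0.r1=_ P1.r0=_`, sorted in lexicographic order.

P0.r0=0 P0.r1=0 P1.r0=0
P0.r0=0 P0.r1=0 P1.r0=2
P0.r0=0 P0.r1=1 P1.r0=0
P0.r0=0 P0.r1=1 P1.r0=2
P0.r0=1 P0.r1=0 P1.r0=0
P0.r0=1 P0.r1=1 P1.r0=0

outcome vector order: (P0.r0,P0.r1,P1.r0)
|PSO outcomes| = 6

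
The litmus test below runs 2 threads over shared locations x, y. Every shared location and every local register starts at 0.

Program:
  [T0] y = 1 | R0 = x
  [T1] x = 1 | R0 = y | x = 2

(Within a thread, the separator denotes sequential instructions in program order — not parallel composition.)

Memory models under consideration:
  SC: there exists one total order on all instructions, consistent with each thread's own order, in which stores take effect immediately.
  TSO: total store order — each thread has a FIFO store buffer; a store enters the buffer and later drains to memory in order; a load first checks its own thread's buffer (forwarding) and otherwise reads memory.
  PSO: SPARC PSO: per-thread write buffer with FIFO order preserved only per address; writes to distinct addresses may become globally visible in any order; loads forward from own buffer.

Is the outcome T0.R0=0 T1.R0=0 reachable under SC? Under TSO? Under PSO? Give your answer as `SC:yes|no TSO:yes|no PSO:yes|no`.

outcome vector order: (T0.R0,T1.R0)
SC: 5 outcomes — {0/1, 1/0, 1/1, 2/0, 2/1}
TSO: 6 outcomes — {0/0, 0/1, 1/0, 1/1, 2/0, 2/1}
PSO: 6 outcomes — {0/0, 0/1, 1/0, 1/1, 2/0, 2/1}
target 0/0 ∈ {TSO,PSO}

SC:no TSO:yes PSO:yes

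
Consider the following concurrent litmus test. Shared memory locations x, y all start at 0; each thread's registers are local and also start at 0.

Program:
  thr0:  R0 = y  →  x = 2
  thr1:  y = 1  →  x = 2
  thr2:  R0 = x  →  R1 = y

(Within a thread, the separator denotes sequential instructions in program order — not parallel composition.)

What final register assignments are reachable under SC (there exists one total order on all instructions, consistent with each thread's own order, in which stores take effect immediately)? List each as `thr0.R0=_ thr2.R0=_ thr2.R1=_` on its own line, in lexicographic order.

outcome vector order: (thr0.R0,thr2.R0,thr2.R1)
|SC outcomes| = 7

thr0.R0=0 thr2.R0=0 thr2.R1=0
thr0.R0=0 thr2.R0=0 thr2.R1=1
thr0.R0=0 thr2.R0=2 thr2.R1=0
thr0.R0=0 thr2.R0=2 thr2.R1=1
thr0.R0=1 thr2.R0=0 thr2.R1=0
thr0.R0=1 thr2.R0=0 thr2.R1=1
thr0.R0=1 thr2.R0=2 thr2.R1=1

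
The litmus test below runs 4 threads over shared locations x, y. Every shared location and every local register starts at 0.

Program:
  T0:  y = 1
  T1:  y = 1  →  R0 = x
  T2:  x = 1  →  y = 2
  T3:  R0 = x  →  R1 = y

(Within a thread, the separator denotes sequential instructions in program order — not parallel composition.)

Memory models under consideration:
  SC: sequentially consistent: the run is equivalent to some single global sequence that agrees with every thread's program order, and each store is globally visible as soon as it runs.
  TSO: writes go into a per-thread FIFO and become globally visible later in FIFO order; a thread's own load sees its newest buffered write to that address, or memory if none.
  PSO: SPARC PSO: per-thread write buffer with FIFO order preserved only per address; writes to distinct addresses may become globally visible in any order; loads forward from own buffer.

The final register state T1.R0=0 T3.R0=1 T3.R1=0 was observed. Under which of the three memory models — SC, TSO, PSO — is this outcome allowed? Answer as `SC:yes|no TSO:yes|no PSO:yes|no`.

outcome vector order: (T1.R0,T3.R0,T3.R1)
SC: 11 outcomes — {<0 0 0>, <0 0 1>, <0 0 2>, <0 1 1>, <0 1 2>, <1 0 0>, <1 0 1>, <1 0 2>, <1 1 0>, <1 1 1>, <1 1 2>}
TSO: 12 outcomes — {<0 0 0>, <0 0 1>, <0 0 2>, <0 1 0>, <0 1 1>, <0 1 2>, <1 0 0>, <1 0 1>, <1 0 2>, <1 1 0>, <1 1 1>, <1 1 2>}
PSO: 12 outcomes — {<0 0 0>, <0 0 1>, <0 0 2>, <0 1 0>, <0 1 1>, <0 1 2>, <1 0 0>, <1 0 1>, <1 0 2>, <1 1 0>, <1 1 1>, <1 1 2>}
target <0 1 0> ∈ {TSO,PSO}

SC:no TSO:yes PSO:yes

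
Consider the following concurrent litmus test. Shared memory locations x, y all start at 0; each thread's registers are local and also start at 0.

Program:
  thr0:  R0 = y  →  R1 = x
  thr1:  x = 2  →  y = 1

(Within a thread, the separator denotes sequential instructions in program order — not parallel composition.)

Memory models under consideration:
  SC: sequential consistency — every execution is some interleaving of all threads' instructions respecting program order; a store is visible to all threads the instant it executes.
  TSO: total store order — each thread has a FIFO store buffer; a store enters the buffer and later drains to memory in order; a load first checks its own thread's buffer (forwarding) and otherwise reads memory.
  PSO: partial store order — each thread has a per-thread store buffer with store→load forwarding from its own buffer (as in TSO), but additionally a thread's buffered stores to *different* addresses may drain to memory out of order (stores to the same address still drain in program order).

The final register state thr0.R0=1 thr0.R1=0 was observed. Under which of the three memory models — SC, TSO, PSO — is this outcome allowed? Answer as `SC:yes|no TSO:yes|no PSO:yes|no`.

outcome vector order: (thr0.R0,thr0.R1)
[SC] allowed = {<0 0> <0 2> <1 2>}
[TSO] allowed = {<0 0> <0 2> <1 2>}
[PSO] allowed = {<0 0> <0 2> <1 0> <1 2>}
target <1 0> ∈ {PSO}

SC:no TSO:no PSO:yes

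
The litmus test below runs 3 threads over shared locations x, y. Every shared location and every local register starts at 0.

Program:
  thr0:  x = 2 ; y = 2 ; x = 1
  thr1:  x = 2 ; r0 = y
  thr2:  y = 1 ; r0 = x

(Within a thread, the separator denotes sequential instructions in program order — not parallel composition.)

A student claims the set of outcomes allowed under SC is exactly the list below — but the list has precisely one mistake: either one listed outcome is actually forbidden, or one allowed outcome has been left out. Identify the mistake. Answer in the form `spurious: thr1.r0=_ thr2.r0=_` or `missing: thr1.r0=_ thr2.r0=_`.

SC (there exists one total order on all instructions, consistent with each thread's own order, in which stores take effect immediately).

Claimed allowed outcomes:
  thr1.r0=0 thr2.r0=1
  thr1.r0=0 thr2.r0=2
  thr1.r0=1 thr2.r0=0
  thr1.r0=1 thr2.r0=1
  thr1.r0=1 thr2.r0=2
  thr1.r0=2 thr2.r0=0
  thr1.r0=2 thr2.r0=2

missing: thr1.r0=2 thr2.r0=1

outcome vector order: (thr1.r0,thr2.r0)
under SC → (0,1) (0,2) (1,0) (1,1) (1,2) (2,0) (2,1) (2,2)
SC∖claimed = {(2,1)}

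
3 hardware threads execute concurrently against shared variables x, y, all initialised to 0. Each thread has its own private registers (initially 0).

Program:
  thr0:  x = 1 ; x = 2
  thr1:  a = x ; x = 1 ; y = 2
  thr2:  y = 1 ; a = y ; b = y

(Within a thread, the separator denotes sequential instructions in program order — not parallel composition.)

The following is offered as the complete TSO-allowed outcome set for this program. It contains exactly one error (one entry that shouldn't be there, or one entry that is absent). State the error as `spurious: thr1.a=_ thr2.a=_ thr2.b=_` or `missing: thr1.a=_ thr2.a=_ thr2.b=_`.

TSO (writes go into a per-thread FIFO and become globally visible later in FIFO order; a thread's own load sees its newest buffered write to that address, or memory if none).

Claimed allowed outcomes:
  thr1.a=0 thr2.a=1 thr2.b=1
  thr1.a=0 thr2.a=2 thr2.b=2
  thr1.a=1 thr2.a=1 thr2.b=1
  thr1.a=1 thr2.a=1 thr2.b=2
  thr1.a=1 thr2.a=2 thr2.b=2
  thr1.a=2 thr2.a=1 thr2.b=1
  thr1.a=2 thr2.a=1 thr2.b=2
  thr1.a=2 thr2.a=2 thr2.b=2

outcome vector order: (thr1.a,thr2.a,thr2.b)
[TSO] allowed = {<0 1 1>; <0 1 2>; <0 2 2>; <1 1 1>; <1 1 2>; <1 2 2>; <2 1 1>; <2 1 2>; <2 2 2>}
TSO∖claimed = {<0 1 2>}

missing: thr1.a=0 thr2.a=1 thr2.b=2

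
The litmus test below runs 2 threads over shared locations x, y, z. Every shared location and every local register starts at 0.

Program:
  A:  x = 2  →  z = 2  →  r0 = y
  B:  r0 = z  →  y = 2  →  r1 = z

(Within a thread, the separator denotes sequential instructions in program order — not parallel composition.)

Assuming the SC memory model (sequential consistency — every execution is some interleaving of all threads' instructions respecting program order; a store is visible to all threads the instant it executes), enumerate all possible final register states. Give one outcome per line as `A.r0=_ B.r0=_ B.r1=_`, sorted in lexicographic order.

outcome vector order: (A.r0,B.r0,B.r1)
|SC outcomes| = 5

A.r0=0 B.r0=0 B.r1=2
A.r0=0 B.r0=2 B.r1=2
A.r0=2 B.r0=0 B.r1=0
A.r0=2 B.r0=0 B.r1=2
A.r0=2 B.r0=2 B.r1=2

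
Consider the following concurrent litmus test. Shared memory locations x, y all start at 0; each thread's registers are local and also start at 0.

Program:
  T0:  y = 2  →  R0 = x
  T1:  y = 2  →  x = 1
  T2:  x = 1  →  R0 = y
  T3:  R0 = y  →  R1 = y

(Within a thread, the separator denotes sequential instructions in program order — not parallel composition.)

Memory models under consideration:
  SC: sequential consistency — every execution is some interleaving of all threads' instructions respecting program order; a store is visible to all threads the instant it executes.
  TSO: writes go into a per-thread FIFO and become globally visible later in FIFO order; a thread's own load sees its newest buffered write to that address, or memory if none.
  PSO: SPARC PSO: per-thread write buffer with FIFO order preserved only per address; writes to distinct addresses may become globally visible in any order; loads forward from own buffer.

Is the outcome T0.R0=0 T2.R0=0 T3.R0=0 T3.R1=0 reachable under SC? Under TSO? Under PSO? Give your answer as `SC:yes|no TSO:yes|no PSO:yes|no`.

outcome vector order: (T0.R0,T2.R0,T3.R0,T3.R1)
[SC] allowed = {0/2/0/0, 0/2/0/2, 0/2/2/2, 1/0/0/0, 1/0/0/2, 1/0/2/2, 1/2/0/0, 1/2/0/2, 1/2/2/2}
[TSO] allowed = {0/0/0/0, 0/0/0/2, 0/0/2/2, 0/2/0/0, 0/2/0/2, 0/2/2/2, 1/0/0/0, 1/0/0/2, 1/0/2/2, 1/2/0/0, 1/2/0/2, 1/2/2/2}
[PSO] allowed = {0/0/0/0, 0/0/0/2, 0/0/2/2, 0/2/0/0, 0/2/0/2, 0/2/2/2, 1/0/0/0, 1/0/0/2, 1/0/2/2, 1/2/0/0, 1/2/0/2, 1/2/2/2}
target 0/0/0/0 ∈ {TSO,PSO}

SC:no TSO:yes PSO:yes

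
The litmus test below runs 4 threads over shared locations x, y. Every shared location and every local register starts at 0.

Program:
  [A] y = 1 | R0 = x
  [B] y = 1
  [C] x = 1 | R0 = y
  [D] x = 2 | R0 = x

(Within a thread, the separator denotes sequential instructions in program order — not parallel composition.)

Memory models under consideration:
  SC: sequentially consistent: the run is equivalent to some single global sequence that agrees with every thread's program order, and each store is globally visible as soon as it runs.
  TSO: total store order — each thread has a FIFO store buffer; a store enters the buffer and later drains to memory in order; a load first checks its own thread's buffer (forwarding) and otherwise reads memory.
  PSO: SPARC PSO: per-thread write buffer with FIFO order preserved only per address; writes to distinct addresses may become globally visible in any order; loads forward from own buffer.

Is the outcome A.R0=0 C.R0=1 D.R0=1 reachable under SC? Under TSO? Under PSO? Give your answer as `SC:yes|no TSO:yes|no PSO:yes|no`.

outcome vector order: (A.R0,C.R0,D.R0)
SC: 9 outcomes — {0/1/1; 0/1/2; 1/0/1; 1/0/2; 1/1/1; 1/1/2; 2/0/2; 2/1/1; 2/1/2}
TSO: 12 outcomes — {0/0/1; 0/0/2; 0/1/1; 0/1/2; 1/0/1; 1/0/2; 1/1/1; 1/1/2; 2/0/1; 2/0/2; 2/1/1; 2/1/2}
PSO: 12 outcomes — {0/0/1; 0/0/2; 0/1/1; 0/1/2; 1/0/1; 1/0/2; 1/1/1; 1/1/2; 2/0/1; 2/0/2; 2/1/1; 2/1/2}
target 0/1/1 ∈ {SC,TSO,PSO}

SC:yes TSO:yes PSO:yes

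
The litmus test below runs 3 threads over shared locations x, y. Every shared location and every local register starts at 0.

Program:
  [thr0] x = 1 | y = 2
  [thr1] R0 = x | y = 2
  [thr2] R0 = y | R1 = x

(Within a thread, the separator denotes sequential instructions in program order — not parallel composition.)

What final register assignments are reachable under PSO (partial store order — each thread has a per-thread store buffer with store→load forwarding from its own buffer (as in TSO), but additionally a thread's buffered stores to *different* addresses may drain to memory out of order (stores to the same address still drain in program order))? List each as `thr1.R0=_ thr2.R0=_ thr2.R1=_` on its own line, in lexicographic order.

outcome vector order: (thr1.R0,thr2.R0,thr2.R1)
|PSO outcomes| = 8

thr1.R0=0 thr2.R0=0 thr2.R1=0
thr1.R0=0 thr2.R0=0 thr2.R1=1
thr1.R0=0 thr2.R0=2 thr2.R1=0
thr1.R0=0 thr2.R0=2 thr2.R1=1
thr1.R0=1 thr2.R0=0 thr2.R1=0
thr1.R0=1 thr2.R0=0 thr2.R1=1
thr1.R0=1 thr2.R0=2 thr2.R1=0
thr1.R0=1 thr2.R0=2 thr2.R1=1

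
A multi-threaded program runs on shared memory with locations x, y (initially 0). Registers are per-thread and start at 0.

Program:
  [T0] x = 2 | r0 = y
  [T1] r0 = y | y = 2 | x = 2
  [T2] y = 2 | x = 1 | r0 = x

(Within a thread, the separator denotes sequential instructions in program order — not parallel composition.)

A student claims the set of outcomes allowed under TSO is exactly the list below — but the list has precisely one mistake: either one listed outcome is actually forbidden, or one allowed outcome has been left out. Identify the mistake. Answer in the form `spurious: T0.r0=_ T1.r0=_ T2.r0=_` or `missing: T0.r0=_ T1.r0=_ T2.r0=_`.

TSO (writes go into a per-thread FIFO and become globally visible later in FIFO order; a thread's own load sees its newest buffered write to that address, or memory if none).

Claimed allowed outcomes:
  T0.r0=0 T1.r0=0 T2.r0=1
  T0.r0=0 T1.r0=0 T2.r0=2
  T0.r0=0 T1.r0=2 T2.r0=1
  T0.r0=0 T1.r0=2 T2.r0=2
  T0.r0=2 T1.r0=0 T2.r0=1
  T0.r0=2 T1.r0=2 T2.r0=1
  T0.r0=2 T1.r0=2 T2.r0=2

missing: T0.r0=2 T1.r0=0 T2.r0=2

outcome vector order: (T0.r0,T1.r0,T2.r0)
TSO (8): <0 0 1> <0 0 2> <0 2 1> <0 2 2> <2 0 1> <2 0 2> <2 2 1> <2 2 2>
TSO∖claimed = {<2 0 2>}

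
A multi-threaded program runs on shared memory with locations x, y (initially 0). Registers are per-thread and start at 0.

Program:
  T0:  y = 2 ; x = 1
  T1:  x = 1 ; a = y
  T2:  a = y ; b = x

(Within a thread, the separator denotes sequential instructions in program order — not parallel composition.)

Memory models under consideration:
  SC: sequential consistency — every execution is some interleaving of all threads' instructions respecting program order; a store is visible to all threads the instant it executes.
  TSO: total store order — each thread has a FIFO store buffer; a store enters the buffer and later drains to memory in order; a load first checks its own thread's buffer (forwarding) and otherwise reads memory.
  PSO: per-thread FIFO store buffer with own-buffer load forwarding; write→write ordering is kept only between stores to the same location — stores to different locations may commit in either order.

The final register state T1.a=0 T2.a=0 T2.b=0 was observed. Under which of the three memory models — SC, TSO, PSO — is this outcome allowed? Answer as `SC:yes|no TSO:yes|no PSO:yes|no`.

SC:yes TSO:yes PSO:yes

outcome vector order: (T1.a,T2.a,T2.b)
SC: 7 outcomes — {0/0/0, 0/0/1, 0/2/1, 2/0/0, 2/0/1, 2/2/0, 2/2/1}
TSO: 8 outcomes — {0/0/0, 0/0/1, 0/2/0, 0/2/1, 2/0/0, 2/0/1, 2/2/0, 2/2/1}
PSO: 8 outcomes — {0/0/0, 0/0/1, 0/2/0, 0/2/1, 2/0/0, 2/0/1, 2/2/0, 2/2/1}
target 0/0/0 ∈ {SC,TSO,PSO}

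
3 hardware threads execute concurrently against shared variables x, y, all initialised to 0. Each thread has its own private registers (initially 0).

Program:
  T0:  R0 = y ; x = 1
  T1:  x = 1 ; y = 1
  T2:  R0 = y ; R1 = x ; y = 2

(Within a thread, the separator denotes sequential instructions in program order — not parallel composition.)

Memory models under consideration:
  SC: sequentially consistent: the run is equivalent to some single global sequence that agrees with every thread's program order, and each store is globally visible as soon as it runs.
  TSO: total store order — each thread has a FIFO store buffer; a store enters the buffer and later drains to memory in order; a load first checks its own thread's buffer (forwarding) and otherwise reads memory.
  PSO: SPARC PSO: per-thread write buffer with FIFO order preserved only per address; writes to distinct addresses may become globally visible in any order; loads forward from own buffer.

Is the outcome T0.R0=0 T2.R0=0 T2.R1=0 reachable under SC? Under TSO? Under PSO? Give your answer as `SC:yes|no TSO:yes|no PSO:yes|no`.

SC:yes TSO:yes PSO:yes

outcome vector order: (T0.R0,T2.R0,T2.R1)
[SC] allowed = {0/0/0; 0/0/1; 0/1/1; 1/0/0; 1/0/1; 1/1/1; 2/0/0; 2/0/1; 2/1/1}
[TSO] allowed = {0/0/0; 0/0/1; 0/1/1; 1/0/0; 1/0/1; 1/1/1; 2/0/0; 2/0/1; 2/1/1}
[PSO] allowed = {0/0/0; 0/0/1; 0/1/0; 0/1/1; 1/0/0; 1/0/1; 1/1/0; 1/1/1; 2/0/0; 2/0/1; 2/1/0; 2/1/1}
target 0/0/0 ∈ {SC,TSO,PSO}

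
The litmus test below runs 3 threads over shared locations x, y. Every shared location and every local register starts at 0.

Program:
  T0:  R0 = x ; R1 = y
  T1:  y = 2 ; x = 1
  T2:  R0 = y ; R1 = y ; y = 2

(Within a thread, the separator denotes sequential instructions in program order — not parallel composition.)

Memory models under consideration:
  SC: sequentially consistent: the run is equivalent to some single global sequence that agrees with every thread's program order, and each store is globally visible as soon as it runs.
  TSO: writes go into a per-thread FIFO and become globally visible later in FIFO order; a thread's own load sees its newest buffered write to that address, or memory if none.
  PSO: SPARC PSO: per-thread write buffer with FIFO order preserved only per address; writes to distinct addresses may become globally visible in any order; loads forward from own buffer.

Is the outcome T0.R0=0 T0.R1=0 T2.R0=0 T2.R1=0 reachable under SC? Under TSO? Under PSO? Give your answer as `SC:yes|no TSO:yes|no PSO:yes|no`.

outcome vector order: (T0.R0,T0.R1,T2.R0,T2.R1)
SC: 9 outcomes — {0000 0002 0022 0200 0202 0222 1200 1202 1222}
TSO: 9 outcomes — {0000 0002 0022 0200 0202 0222 1200 1202 1222}
PSO: 12 outcomes — {0000 0002 0022 0200 0202 0222 1000 1002 1022 1200 1202 1222}
target 0000 ∈ {SC,TSO,PSO}

SC:yes TSO:yes PSO:yes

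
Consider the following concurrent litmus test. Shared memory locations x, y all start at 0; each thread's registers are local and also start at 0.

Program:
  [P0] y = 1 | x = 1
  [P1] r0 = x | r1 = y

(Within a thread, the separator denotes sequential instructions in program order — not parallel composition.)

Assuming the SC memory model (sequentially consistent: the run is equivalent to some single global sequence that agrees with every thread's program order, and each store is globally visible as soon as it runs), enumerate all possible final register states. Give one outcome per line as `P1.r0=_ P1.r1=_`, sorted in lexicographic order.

outcome vector order: (P1.r0,P1.r1)
|SC outcomes| = 3

P1.r0=0 P1.r1=0
P1.r0=0 P1.r1=1
P1.r0=1 P1.r1=1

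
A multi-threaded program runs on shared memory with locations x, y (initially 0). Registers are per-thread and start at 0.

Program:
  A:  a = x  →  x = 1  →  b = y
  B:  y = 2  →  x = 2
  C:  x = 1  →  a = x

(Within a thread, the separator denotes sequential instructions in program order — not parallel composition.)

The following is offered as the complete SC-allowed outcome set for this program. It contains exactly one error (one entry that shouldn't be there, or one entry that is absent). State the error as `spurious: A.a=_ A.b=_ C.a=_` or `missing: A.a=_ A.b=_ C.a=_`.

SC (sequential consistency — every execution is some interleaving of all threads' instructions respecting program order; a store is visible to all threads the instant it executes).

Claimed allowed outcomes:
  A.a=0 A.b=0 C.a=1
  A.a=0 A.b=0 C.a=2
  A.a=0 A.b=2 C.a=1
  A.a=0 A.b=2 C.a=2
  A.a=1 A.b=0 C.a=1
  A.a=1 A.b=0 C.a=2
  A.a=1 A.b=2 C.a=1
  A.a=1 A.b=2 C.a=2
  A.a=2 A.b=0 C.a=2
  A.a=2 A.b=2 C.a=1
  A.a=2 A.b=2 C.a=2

spurious: A.a=2 A.b=0 C.a=2

outcome vector order: (A.a,A.b,C.a)
SC: 10 outcomes — {0/0/1; 0/0/2; 0/2/1; 0/2/2; 1/0/1; 1/0/2; 1/2/1; 1/2/2; 2/2/1; 2/2/2}
claimed∖SC = {2/0/2}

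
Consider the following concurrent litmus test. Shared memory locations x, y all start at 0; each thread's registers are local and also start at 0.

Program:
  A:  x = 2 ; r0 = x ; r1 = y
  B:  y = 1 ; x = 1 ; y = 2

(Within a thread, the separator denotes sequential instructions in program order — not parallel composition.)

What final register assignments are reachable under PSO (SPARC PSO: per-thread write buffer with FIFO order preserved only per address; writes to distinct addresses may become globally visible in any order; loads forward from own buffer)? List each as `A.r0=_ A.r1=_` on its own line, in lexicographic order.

A.r0=1 A.r1=0
A.r0=1 A.r1=1
A.r0=1 A.r1=2
A.r0=2 A.r1=0
A.r0=2 A.r1=1
A.r0=2 A.r1=2

outcome vector order: (A.r0,A.r1)
|PSO outcomes| = 6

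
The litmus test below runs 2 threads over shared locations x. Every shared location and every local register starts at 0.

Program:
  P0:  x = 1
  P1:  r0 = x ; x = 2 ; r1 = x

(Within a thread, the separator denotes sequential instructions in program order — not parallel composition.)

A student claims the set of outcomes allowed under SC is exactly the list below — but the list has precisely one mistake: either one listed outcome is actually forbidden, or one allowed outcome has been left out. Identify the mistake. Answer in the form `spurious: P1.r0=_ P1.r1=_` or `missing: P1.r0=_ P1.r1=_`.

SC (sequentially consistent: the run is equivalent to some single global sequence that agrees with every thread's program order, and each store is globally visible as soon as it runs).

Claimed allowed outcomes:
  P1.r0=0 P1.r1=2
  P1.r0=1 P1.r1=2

missing: P1.r0=0 P1.r1=1

outcome vector order: (P1.r0,P1.r1)
SC (3): 01 02 12
SC∖claimed = {01}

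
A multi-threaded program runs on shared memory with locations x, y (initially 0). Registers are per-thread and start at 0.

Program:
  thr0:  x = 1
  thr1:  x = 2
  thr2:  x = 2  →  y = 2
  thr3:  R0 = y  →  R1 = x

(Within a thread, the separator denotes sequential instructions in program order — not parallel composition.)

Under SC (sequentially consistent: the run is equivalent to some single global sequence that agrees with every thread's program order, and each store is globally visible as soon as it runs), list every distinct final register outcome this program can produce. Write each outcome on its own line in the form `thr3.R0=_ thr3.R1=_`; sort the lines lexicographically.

thr3.R0=0 thr3.R1=0
thr3.R0=0 thr3.R1=1
thr3.R0=0 thr3.R1=2
thr3.R0=2 thr3.R1=1
thr3.R0=2 thr3.R1=2

outcome vector order: (thr3.R0,thr3.R1)
|SC outcomes| = 5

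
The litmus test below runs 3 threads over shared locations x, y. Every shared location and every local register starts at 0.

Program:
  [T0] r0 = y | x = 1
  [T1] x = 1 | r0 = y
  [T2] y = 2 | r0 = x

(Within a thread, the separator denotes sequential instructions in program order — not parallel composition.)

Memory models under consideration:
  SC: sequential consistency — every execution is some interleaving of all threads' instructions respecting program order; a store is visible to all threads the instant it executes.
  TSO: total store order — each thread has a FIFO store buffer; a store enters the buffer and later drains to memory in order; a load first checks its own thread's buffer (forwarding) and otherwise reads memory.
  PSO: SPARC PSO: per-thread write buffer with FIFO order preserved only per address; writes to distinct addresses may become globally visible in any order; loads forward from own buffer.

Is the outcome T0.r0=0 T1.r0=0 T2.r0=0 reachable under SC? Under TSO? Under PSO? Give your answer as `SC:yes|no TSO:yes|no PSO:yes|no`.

SC:no TSO:yes PSO:yes

outcome vector order: (T0.r0,T1.r0,T2.r0)
SC (6): 0/0/1 0/2/0 0/2/1 2/0/1 2/2/0 2/2/1
TSO (8): 0/0/0 0/0/1 0/2/0 0/2/1 2/0/0 2/0/1 2/2/0 2/2/1
PSO (8): 0/0/0 0/0/1 0/2/0 0/2/1 2/0/0 2/0/1 2/2/0 2/2/1
target 0/0/0 ∈ {TSO,PSO}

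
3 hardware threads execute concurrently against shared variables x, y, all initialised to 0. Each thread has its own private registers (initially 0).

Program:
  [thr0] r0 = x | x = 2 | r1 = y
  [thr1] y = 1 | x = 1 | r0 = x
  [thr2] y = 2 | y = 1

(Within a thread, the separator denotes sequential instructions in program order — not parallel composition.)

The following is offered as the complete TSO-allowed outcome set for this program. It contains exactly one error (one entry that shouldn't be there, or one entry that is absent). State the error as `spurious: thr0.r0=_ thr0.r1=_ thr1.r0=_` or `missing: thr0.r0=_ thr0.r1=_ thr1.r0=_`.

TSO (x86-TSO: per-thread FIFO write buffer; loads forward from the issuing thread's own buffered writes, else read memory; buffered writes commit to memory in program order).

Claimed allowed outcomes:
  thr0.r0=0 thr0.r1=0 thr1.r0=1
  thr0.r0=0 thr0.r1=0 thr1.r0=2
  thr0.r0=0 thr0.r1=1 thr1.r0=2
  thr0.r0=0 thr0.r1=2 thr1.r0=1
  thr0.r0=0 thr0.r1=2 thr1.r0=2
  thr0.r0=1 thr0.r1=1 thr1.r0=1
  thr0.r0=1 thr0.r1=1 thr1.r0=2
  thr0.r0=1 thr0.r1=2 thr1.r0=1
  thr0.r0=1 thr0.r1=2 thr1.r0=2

outcome vector order: (thr0.r0,thr0.r1,thr1.r0)
TSO (10): 0/0/1, 0/0/2, 0/1/1, 0/1/2, 0/2/1, 0/2/2, 1/1/1, 1/1/2, 1/2/1, 1/2/2
TSO∖claimed = {0/1/1}

missing: thr0.r0=0 thr0.r1=1 thr1.r0=1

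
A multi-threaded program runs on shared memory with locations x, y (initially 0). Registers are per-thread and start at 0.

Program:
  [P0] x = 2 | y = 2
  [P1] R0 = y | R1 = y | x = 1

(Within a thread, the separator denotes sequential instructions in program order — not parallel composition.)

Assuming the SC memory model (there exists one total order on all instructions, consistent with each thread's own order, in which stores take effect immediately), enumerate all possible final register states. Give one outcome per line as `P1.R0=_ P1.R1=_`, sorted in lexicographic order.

outcome vector order: (P1.R0,P1.R1)
|SC outcomes| = 3

P1.R0=0 P1.R1=0
P1.R0=0 P1.R1=2
P1.R0=2 P1.R1=2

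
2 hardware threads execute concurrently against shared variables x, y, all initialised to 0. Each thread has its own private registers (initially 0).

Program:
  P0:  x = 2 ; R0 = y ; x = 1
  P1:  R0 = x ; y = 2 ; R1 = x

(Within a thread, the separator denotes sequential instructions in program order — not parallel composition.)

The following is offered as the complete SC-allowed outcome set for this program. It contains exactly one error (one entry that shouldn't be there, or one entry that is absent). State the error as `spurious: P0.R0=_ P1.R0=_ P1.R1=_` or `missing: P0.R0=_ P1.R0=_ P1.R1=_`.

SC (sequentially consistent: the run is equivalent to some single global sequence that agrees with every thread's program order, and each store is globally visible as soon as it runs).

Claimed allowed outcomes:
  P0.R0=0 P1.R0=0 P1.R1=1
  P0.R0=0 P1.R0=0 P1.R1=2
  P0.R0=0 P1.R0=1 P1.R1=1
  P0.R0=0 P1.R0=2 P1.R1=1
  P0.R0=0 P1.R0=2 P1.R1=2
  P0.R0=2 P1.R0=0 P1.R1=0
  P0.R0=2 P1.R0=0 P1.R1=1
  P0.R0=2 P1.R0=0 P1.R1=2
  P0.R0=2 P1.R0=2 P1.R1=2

missing: P0.R0=2 P1.R0=2 P1.R1=1

outcome vector order: (P0.R0,P1.R0,P1.R1)
[SC] allowed = {<0 0 1>; <0 0 2>; <0 1 1>; <0 2 1>; <0 2 2>; <2 0 0>; <2 0 1>; <2 0 2>; <2 2 1>; <2 2 2>}
SC∖claimed = {<2 2 1>}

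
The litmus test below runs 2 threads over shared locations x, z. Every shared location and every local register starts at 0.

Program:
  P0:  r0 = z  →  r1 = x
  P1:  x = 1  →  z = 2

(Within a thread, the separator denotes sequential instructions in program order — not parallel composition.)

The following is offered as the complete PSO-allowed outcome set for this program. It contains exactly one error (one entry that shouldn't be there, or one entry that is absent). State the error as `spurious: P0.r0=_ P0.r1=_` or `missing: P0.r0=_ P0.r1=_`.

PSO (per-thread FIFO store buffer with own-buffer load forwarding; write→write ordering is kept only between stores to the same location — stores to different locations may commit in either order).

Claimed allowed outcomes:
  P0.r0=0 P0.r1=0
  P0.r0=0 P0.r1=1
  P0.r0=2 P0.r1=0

outcome vector order: (P0.r0,P0.r1)
PSO: 4 outcomes — {00, 01, 20, 21}
PSO∖claimed = {21}

missing: P0.r0=2 P0.r1=1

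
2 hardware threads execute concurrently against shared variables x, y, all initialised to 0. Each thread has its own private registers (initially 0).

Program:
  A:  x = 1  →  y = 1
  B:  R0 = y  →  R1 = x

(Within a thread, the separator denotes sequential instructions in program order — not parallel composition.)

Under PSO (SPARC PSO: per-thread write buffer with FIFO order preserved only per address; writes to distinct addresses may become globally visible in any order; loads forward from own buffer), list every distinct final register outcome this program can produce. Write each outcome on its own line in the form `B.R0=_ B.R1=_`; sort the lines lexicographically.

B.R0=0 B.R1=0
B.R0=0 B.R1=1
B.R0=1 B.R1=0
B.R0=1 B.R1=1

outcome vector order: (B.R0,B.R1)
|PSO outcomes| = 4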